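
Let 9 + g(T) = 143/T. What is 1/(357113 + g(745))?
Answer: 745/266042623 ≈ 2.8003e-6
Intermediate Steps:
g(T) = -9 + 143/T
1/(357113 + g(745)) = 1/(357113 + (-9 + 143/745)) = 1/(357113 - 6562/745) = 1/(266042623/745) = 745/266042623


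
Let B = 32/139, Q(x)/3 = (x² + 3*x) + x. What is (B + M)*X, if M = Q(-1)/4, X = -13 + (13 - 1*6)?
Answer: 3369/278 ≈ 12.119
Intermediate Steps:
Q(x) = 3*x² + 12*x (Q(x) = 3*((x² + 3*x) + x) = 3*(x² + 4*x) = 3*x² + 12*x)
B = 32/139 (B = 32*(1/139) = 32/139 ≈ 0.23022)
X = -6 (X = -13 + (13 - 6) = -13 + 7 = -6)
M = -9/4 (M = (3*(-1)*(4 - 1))/4 = (3*(-1)*3)/4 = (¼)*(-9) = -9/4 ≈ -2.2500)
(B + M)*X = (32/139 - 9/4)*(-6) = -1123/556*(-6) = 3369/278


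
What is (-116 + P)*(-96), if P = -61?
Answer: 16992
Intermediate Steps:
(-116 + P)*(-96) = (-116 - 61)*(-96) = -177*(-96) = 16992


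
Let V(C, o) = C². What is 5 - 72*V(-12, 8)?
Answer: -10363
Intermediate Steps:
5 - 72*V(-12, 8) = 5 - 72*(-12)² = 5 - 72*144 = 5 - 10368 = -10363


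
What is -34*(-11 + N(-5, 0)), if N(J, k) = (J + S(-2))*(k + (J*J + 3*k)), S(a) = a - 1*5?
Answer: 10574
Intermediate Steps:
S(a) = -5 + a (S(a) = a - 5 = -5 + a)
N(J, k) = (-7 + J)*(J**2 + 4*k) (N(J, k) = (J + (-5 - 2))*(k + (J*J + 3*k)) = (J - 7)*(k + (J**2 + 3*k)) = (-7 + J)*(J**2 + 4*k))
-34*(-11 + N(-5, 0)) = -34*(-11 + ((-5)**3 - 28*0 - 7*(-5)**2 + 4*(-5)*0)) = -34*(-11 + (-125 + 0 - 7*25 + 0)) = -34*(-11 + (-125 + 0 - 175 + 0)) = -34*(-11 - 300) = -34*(-311) = 10574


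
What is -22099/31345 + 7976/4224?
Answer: 19582693/16550160 ≈ 1.1832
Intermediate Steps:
-22099/31345 + 7976/4224 = -22099*1/31345 + 7976*(1/4224) = -22099/31345 + 997/528 = 19582693/16550160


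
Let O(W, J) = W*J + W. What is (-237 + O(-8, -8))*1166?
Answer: -211046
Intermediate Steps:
O(W, J) = W + J*W (O(W, J) = J*W + W = W + J*W)
(-237 + O(-8, -8))*1166 = (-237 - 8*(1 - 8))*1166 = (-237 - 8*(-7))*1166 = (-237 + 56)*1166 = -181*1166 = -211046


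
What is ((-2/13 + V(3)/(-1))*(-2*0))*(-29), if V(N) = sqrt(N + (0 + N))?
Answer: 0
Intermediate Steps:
V(N) = sqrt(2)*sqrt(N) (V(N) = sqrt(N + N) = sqrt(2*N) = sqrt(2)*sqrt(N))
((-2/13 + V(3)/(-1))*(-2*0))*(-29) = ((-2/13 + (sqrt(2)*sqrt(3))/(-1))*(-2*0))*(-29) = ((-2*1/13 + sqrt(6)*(-1))*0)*(-29) = ((-2/13 - sqrt(6))*0)*(-29) = 0*(-29) = 0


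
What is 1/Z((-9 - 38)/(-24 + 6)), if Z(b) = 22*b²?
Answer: 162/24299 ≈ 0.0066669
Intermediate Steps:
1/Z((-9 - 38)/(-24 + 6)) = 1/(22*((-9 - 38)/(-24 + 6))²) = 1/(22*(-47/(-18))²) = 1/(22*(-47*(-1/18))²) = 1/(22*(47/18)²) = 1/(22*(2209/324)) = 1/(24299/162) = 162/24299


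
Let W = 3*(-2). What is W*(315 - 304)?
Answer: -66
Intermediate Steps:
W = -6
W*(315 - 304) = -6*(315 - 304) = -6*11 = -66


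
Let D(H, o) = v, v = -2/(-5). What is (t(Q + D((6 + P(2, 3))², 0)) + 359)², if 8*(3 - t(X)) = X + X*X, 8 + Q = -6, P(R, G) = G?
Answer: 289986841/2500 ≈ 1.1599e+5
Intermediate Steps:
v = ⅖ (v = -2*(-⅕) = ⅖ ≈ 0.40000)
Q = -14 (Q = -8 - 6 = -14)
D(H, o) = ⅖
t(X) = 3 - X/8 - X²/8 (t(X) = 3 - (X + X*X)/8 = 3 - (X + X²)/8 = 3 + (-X/8 - X²/8) = 3 - X/8 - X²/8)
(t(Q + D((6 + P(2, 3))², 0)) + 359)² = ((3 - (-14 + ⅖)/8 - (-14 + ⅖)²/8) + 359)² = ((3 - ⅛*(-68/5) - (-68/5)²/8) + 359)² = ((3 + 17/10 - ⅛*4624/25) + 359)² = ((3 + 17/10 - 578/25) + 359)² = (-921/50 + 359)² = (17029/50)² = 289986841/2500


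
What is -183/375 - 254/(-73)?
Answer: 27297/9125 ≈ 2.9915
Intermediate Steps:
-183/375 - 254/(-73) = -183*1/375 - 254*(-1/73) = -61/125 + 254/73 = 27297/9125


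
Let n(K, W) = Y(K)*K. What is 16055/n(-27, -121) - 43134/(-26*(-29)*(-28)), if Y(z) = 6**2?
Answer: -102001/7047 ≈ -14.474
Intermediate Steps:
Y(z) = 36
n(K, W) = 36*K
16055/n(-27, -121) - 43134/(-26*(-29)*(-28)) = 16055/((36*(-27))) - 43134/(-26*(-29)*(-28)) = 16055/(-972) - 43134/(754*(-28)) = 16055*(-1/972) - 43134/(-21112) = -16055/972 - 43134*(-1/21112) = -16055/972 + 237/116 = -102001/7047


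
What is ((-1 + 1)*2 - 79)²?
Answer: 6241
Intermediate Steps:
((-1 + 1)*2 - 79)² = (0*2 - 79)² = (0 - 79)² = (-79)² = 6241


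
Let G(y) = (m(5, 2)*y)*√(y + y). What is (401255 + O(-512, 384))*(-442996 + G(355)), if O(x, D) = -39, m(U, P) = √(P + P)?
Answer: -177737083136 + 284863360*√710 ≈ -1.7015e+11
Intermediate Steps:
m(U, P) = √2*√P (m(U, P) = √(2*P) = √2*√P)
G(y) = 2*√2*y^(3/2) (G(y) = ((√2*√2)*y)*√(y + y) = (2*y)*√(2*y) = (2*y)*(√2*√y) = 2*√2*y^(3/2))
(401255 + O(-512, 384))*(-442996 + G(355)) = (401255 - 39)*(-442996 + 2*√2*355^(3/2)) = 401216*(-442996 + 2*√2*(355*√355)) = 401216*(-442996 + 710*√710) = -177737083136 + 284863360*√710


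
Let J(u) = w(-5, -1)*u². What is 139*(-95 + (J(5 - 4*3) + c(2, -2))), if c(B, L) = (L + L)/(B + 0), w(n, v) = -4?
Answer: -40727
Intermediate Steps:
c(B, L) = 2*L/B (c(B, L) = (2*L)/B = 2*L/B)
J(u) = -4*u²
139*(-95 + (J(5 - 4*3) + c(2, -2))) = 139*(-95 + (-4*(5 - 4*3)² + 2*(-2)/2)) = 139*(-95 + (-4*(5 - 12)² + 2*(-2)*(½))) = 139*(-95 + (-4*(-7)² - 2)) = 139*(-95 + (-4*49 - 2)) = 139*(-95 + (-196 - 2)) = 139*(-95 - 198) = 139*(-293) = -40727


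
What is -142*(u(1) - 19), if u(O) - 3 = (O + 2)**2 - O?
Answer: 1136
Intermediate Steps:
u(O) = 3 + (2 + O)**2 - O (u(O) = 3 + ((O + 2)**2 - O) = 3 + ((2 + O)**2 - O) = 3 + (2 + O)**2 - O)
-142*(u(1) - 19) = -142*((3 + (2 + 1)**2 - 1*1) - 19) = -142*((3 + 3**2 - 1) - 19) = -142*((3 + 9 - 1) - 19) = -142*(11 - 19) = -142*(-8) = 1136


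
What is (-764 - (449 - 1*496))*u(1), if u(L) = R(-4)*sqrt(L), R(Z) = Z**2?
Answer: -11472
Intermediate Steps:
u(L) = 16*sqrt(L) (u(L) = (-4)**2*sqrt(L) = 16*sqrt(L))
(-764 - (449 - 1*496))*u(1) = (-764 - (449 - 1*496))*(16*sqrt(1)) = (-764 - (449 - 496))*(16*1) = (-764 - 1*(-47))*16 = (-764 + 47)*16 = -717*16 = -11472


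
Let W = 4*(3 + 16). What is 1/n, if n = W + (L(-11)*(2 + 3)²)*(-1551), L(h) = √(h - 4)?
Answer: 76/22552515151 + 38775*I*√15/22552515151 ≈ 3.3699e-9 + 6.6589e-6*I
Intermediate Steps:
W = 76 (W = 4*19 = 76)
L(h) = √(-4 + h)
n = 76 - 38775*I*√15 (n = 76 + (√(-4 - 11)*(2 + 3)²)*(-1551) = 76 + (√(-15)*5²)*(-1551) = 76 + ((I*√15)*25)*(-1551) = 76 + (25*I*√15)*(-1551) = 76 - 38775*I*√15 ≈ 76.0 - 1.5018e+5*I)
1/n = 1/(76 - 38775*I*√15)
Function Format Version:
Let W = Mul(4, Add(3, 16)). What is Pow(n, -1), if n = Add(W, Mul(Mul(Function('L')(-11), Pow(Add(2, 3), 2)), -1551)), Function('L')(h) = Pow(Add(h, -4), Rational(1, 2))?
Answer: Add(Rational(76, 22552515151), Mul(Rational(38775, 22552515151), I, Pow(15, Rational(1, 2)))) ≈ Add(3.3699e-9, Mul(6.6589e-6, I))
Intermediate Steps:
W = 76 (W = Mul(4, 19) = 76)
Function('L')(h) = Pow(Add(-4, h), Rational(1, 2))
n = Add(76, Mul(-38775, I, Pow(15, Rational(1, 2)))) (n = Add(76, Mul(Mul(Pow(Add(-4, -11), Rational(1, 2)), Pow(Add(2, 3), 2)), -1551)) = Add(76, Mul(Mul(Pow(-15, Rational(1, 2)), Pow(5, 2)), -1551)) = Add(76, Mul(Mul(Mul(I, Pow(15, Rational(1, 2))), 25), -1551)) = Add(76, Mul(Mul(25, I, Pow(15, Rational(1, 2))), -1551)) = Add(76, Mul(-38775, I, Pow(15, Rational(1, 2)))) ≈ Add(76.000, Mul(-1.5018e+5, I)))
Pow(n, -1) = Pow(Add(76, Mul(-38775, I, Pow(15, Rational(1, 2)))), -1)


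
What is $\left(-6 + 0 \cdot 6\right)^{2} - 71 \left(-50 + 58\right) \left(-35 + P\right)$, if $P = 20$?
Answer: $8556$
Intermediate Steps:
$\left(-6 + 0 \cdot 6\right)^{2} - 71 \left(-50 + 58\right) \left(-35 + P\right) = \left(-6 + 0 \cdot 6\right)^{2} - 71 \left(-50 + 58\right) \left(-35 + 20\right) = \left(-6 + 0\right)^{2} - 71 \cdot 8 \left(-15\right) = \left(-6\right)^{2} - -8520 = 36 + 8520 = 8556$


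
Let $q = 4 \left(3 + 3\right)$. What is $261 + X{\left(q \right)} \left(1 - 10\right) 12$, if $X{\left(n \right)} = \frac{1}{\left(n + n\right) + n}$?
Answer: $\frac{519}{2} \approx 259.5$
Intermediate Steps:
$q = 24$ ($q = 4 \cdot 6 = 24$)
$X{\left(n \right)} = \frac{1}{3 n}$ ($X{\left(n \right)} = \frac{1}{2 n + n} = \frac{1}{3 n}$)
$261 + X{\left(q \right)} \left(1 - 10\right) 12 = 261 + \frac{1}{3 \cdot 24} \left(1 - 10\right) 12 = 261 + \frac{1}{3} \cdot \frac{1}{24} \left(\left(-9\right) 12\right) = 261 + \frac{1}{72} \left(-108\right) = 261 - \frac{3}{2} = \frac{519}{2}$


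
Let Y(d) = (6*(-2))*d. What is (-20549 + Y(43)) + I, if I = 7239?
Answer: -13826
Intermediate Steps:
Y(d) = -12*d
(-20549 + Y(43)) + I = (-20549 - 12*43) + 7239 = (-20549 - 516) + 7239 = -21065 + 7239 = -13826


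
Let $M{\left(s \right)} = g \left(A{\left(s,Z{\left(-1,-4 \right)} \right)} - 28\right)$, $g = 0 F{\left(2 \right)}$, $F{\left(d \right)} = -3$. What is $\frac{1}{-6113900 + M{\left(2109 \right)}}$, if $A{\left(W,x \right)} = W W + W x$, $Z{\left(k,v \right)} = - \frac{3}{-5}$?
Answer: $- \frac{1}{6113900} \approx -1.6356 \cdot 10^{-7}$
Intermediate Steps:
$Z{\left(k,v \right)} = \frac{3}{5}$ ($Z{\left(k,v \right)} = \left(-3\right) \left(- \frac{1}{5}\right) = \frac{3}{5}$)
$g = 0$ ($g = 0 \left(-3\right) = 0$)
$A{\left(W,x \right)} = W^{2} + W x$
$M{\left(s \right)} = 0$ ($M{\left(s \right)} = 0 \left(s \left(s + \frac{3}{5}\right) - 28\right) = 0 \left(s \left(\frac{3}{5} + s\right) - 28\right) = 0 \left(-28 + s \left(\frac{3}{5} + s\right)\right) = 0$)
$\frac{1}{-6113900 + M{\left(2109 \right)}} = \frac{1}{-6113900 + 0} = \frac{1}{-6113900} = - \frac{1}{6113900}$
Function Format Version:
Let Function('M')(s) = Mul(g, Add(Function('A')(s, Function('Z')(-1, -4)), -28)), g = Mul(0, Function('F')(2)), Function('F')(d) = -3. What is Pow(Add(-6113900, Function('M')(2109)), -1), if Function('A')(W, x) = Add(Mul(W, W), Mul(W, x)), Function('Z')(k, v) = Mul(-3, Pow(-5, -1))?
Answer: Rational(-1, 6113900) ≈ -1.6356e-7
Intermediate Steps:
Function('Z')(k, v) = Rational(3, 5) (Function('Z')(k, v) = Mul(-3, Rational(-1, 5)) = Rational(3, 5))
g = 0 (g = Mul(0, -3) = 0)
Function('A')(W, x) = Add(Pow(W, 2), Mul(W, x))
Function('M')(s) = 0 (Function('M')(s) = Mul(0, Add(Mul(s, Add(s, Rational(3, 5))), -28)) = Mul(0, Add(Mul(s, Add(Rational(3, 5), s)), -28)) = Mul(0, Add(-28, Mul(s, Add(Rational(3, 5), s)))) = 0)
Pow(Add(-6113900, Function('M')(2109)), -1) = Pow(Add(-6113900, 0), -1) = Pow(-6113900, -1) = Rational(-1, 6113900)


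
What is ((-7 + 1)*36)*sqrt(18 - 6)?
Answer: -432*sqrt(3) ≈ -748.25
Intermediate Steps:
((-7 + 1)*36)*sqrt(18 - 6) = (-6*36)*sqrt(12) = -432*sqrt(3)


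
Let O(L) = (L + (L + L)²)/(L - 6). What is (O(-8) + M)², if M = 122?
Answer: 532900/49 ≈ 10876.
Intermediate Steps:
O(L) = (L + 4*L²)/(-6 + L) (O(L) = (L + (2*L)²)/(-6 + L) = (L + 4*L²)/(-6 + L))
(O(-8) + M)² = (-8*(1 + 4*(-8))/(-6 - 8) + 122)² = (-8*(1 - 32)/(-14) + 122)² = (-8*(-1/14)*(-31) + 122)² = (-124/7 + 122)² = (730/7)² = 532900/49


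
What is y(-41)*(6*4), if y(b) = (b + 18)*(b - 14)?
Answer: 30360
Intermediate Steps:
y(b) = (-14 + b)*(18 + b) (y(b) = (18 + b)*(-14 + b) = (-14 + b)*(18 + b))
y(-41)*(6*4) = (-252 + (-41)**2 + 4*(-41))*(6*4) = (-252 + 1681 - 164)*24 = 1265*24 = 30360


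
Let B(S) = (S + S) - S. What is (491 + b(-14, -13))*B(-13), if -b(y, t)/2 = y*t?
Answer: -1651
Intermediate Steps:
B(S) = S (B(S) = 2*S - S = S)
b(y, t) = -2*t*y (b(y, t) = -2*y*t = -2*t*y)
(491 + b(-14, -13))*B(-13) = (491 - 2*(-13)*(-14))*(-13) = (491 - 364)*(-13) = 127*(-13) = -1651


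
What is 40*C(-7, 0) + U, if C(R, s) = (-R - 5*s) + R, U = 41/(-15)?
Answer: -41/15 ≈ -2.7333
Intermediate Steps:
U = -41/15 (U = 41*(-1/15) = -41/15 ≈ -2.7333)
C(R, s) = -5*s
40*C(-7, 0) + U = 40*(-5*0) - 41/15 = 40*0 - 41/15 = 0 - 41/15 = -41/15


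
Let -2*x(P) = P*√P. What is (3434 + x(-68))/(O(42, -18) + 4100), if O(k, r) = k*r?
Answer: 1717/1672 + 17*I*√17/836 ≈ 1.0269 + 0.083843*I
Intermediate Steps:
x(P) = -P^(3/2)/2 (x(P) = -P*√P/2 = -P^(3/2)/2)
(3434 + x(-68))/(O(42, -18) + 4100) = (3434 - (-68)*I*√17)/(42*(-18) + 4100) = (3434 - (-68)*I*√17)/(-756 + 4100) = (3434 + 68*I*√17)/3344 = (3434 + 68*I*√17)*(1/3344) = 1717/1672 + 17*I*√17/836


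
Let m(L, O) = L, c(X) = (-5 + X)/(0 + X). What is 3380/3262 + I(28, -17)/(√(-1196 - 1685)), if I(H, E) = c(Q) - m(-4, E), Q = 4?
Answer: 1690/1631 - 15*I*√2881/11524 ≈ 1.0362 - 0.069865*I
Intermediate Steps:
c(X) = (-5 + X)/X
I(H, E) = 15/4 (I(H, E) = (-5 + 4)/4 - 1*(-4) = (¼)*(-1) + 4 = -¼ + 4 = 15/4)
3380/3262 + I(28, -17)/(√(-1196 - 1685)) = 3380/3262 + 15/(4*(√(-1196 - 1685))) = 3380*(1/3262) + 15/(4*(√(-2881))) = 1690/1631 + 15/(4*((I*√2881))) = 1690/1631 + 15*(-I*√2881/2881)/4 = 1690/1631 - 15*I*√2881/11524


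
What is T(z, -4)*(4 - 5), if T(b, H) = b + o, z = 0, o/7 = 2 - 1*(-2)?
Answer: -28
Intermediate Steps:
o = 28 (o = 7*(2 - 1*(-2)) = 7*(2 + 2) = 7*4 = 28)
T(b, H) = 28 + b (T(b, H) = b + 28 = 28 + b)
T(z, -4)*(4 - 5) = (28 + 0)*(4 - 5) = 28*(-1) = -28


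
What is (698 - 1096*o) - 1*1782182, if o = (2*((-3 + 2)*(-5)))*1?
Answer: -1792444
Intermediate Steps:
o = 10 (o = (2*(-1*(-5)))*1 = (2*5)*1 = 10*1 = 10)
(698 - 1096*o) - 1*1782182 = (698 - 1096*10) - 1*1782182 = (698 - 10960) - 1782182 = -10262 - 1782182 = -1792444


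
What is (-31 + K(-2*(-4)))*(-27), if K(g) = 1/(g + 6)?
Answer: 11691/14 ≈ 835.07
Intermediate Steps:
K(g) = 1/(6 + g)
(-31 + K(-2*(-4)))*(-27) = (-31 + 1/(6 - 2*(-4)))*(-27) = (-31 + 1/(6 + 8))*(-27) = (-31 + 1/14)*(-27) = -433/14*(-27) = 11691/14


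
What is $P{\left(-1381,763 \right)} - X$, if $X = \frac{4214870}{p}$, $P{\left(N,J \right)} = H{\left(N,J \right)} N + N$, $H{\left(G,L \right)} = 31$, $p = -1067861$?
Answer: $- \frac{47186698442}{1067861} \approx -44188.0$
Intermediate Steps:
$P{\left(N,J \right)} = 32 N$ ($P{\left(N,J \right)} = 31 N + N = 32 N$)
$X = - \frac{4214870}{1067861}$ ($X = \frac{4214870}{-1067861} = 4214870 \left(- \frac{1}{1067861}\right) = - \frac{4214870}{1067861} \approx -3.947$)
$P{\left(-1381,763 \right)} - X = 32 \left(-1381\right) - - \frac{4214870}{1067861} = -44192 + \frac{4214870}{1067861} = - \frac{47186698442}{1067861}$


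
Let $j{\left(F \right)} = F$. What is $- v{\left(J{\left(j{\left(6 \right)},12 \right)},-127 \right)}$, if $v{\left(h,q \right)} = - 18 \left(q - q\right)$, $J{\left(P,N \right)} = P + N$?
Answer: $0$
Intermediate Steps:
$J{\left(P,N \right)} = N + P$
$v{\left(h,q \right)} = 0$ ($v{\left(h,q \right)} = \left(-18\right) 0 = 0$)
$- v{\left(J{\left(j{\left(6 \right)},12 \right)},-127 \right)} = \left(-1\right) 0 = 0$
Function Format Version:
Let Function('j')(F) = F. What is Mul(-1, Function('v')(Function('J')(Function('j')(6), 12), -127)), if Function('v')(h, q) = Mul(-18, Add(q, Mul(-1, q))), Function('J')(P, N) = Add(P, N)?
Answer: 0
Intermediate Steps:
Function('J')(P, N) = Add(N, P)
Function('v')(h, q) = 0 (Function('v')(h, q) = Mul(-18, 0) = 0)
Mul(-1, Function('v')(Function('J')(Function('j')(6), 12), -127)) = Mul(-1, 0) = 0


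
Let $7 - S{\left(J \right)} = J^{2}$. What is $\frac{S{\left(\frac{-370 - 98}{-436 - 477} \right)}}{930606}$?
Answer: $\frac{5615959}{775724312814} \approx 7.2396 \cdot 10^{-6}$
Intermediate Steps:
$S{\left(J \right)} = 7 - J^{2}$
$\frac{S{\left(\frac{-370 - 98}{-436 - 477} \right)}}{930606} = \frac{7 - \left(\frac{-370 - 98}{-436 - 477}\right)^{2}}{930606} = \left(7 - \left(- \frac{468}{-913}\right)^{2}\right) \frac{1}{930606} = \left(7 - \left(\left(-468\right) \left(- \frac{1}{913}\right)\right)^{2}\right) \frac{1}{930606} = \left(7 - \left(\frac{468}{913}\right)^{2}\right) \frac{1}{930606} = \left(7 - \frac{219024}{833569}\right) \frac{1}{930606} = \frac{5615959}{833569} \cdot \frac{1}{930606} = \frac{5615959}{775724312814}$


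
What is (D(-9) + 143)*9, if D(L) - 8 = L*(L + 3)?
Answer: 1845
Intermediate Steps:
D(L) = 8 + L*(3 + L) (D(L) = 8 + L*(L + 3) = 8 + L*(3 + L))
(D(-9) + 143)*9 = ((8 + (-9)² + 3*(-9)) + 143)*9 = ((8 + 81 - 27) + 143)*9 = (62 + 143)*9 = 205*9 = 1845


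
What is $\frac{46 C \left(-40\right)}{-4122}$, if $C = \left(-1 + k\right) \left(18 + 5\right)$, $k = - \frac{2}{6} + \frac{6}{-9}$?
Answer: $- \frac{42320}{2061} \approx -20.534$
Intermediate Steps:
$k = -1$ ($k = \left(-2\right) \frac{1}{6} + 6 \left(- \frac{1}{9}\right) = - \frac{1}{3} - \frac{2}{3} = -1$)
$C = -46$ ($C = \left(-1 - 1\right) \left(18 + 5\right) = \left(-2\right) 23 = -46$)
$\frac{46 C \left(-40\right)}{-4122} = \frac{46 \left(-46\right) \left(-40\right)}{-4122} = \left(-2116\right) \left(-40\right) \left(- \frac{1}{4122}\right) = 84640 \left(- \frac{1}{4122}\right) = - \frac{42320}{2061}$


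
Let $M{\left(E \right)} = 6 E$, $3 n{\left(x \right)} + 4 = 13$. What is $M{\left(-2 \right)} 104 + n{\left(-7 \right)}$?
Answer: $-1245$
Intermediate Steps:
$n{\left(x \right)} = 3$ ($n{\left(x \right)} = - \frac{4}{3} + \frac{1}{3} \cdot 13 = - \frac{4}{3} + \frac{13}{3} = 3$)
$M{\left(-2 \right)} 104 + n{\left(-7 \right)} = 6 \left(-2\right) 104 + 3 = \left(-12\right) 104 + 3 = -1248 + 3 = -1245$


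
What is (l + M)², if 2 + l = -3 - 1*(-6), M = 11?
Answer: 144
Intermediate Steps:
l = 1 (l = -2 + (-3 - 1*(-6)) = -2 + (-3 + 6) = -2 + 3 = 1)
(l + M)² = (1 + 11)² = 12² = 144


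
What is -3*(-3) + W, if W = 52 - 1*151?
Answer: -90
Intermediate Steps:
W = -99 (W = 52 - 151 = -99)
-3*(-3) + W = -3*(-3) - 99 = 9 - 99 = -90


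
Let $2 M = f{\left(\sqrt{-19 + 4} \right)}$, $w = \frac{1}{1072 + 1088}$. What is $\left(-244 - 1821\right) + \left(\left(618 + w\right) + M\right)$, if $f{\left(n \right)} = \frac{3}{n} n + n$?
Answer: $- \frac{3122279}{2160} + \frac{i \sqrt{15}}{2} \approx -1445.5 + 1.9365 i$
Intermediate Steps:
$w = \frac{1}{2160} \approx 0.00046296$
$f{\left(n \right)} = 3 + n$
$M = \frac{3}{2} + \frac{i \sqrt{15}}{2}$ ($M = \frac{3 + \sqrt{-19 + 4}}{2} = \frac{3 + \sqrt{-15}}{2} = \frac{3 + i \sqrt{15}}{2} = \frac{3}{2} + \frac{i \sqrt{15}}{2} \approx 1.5 + 1.9365 i$)
$\left(-244 - 1821\right) + \left(\left(618 + w\right) + M\right) = \left(-244 - 1821\right) + \left(\left(618 + \frac{1}{2160}\right) + \left(\frac{3}{2} + \frac{i \sqrt{15}}{2}\right)\right) = \left(-244 - 1821\right) + \left(\frac{1334881}{2160} + \left(\frac{3}{2} + \frac{i \sqrt{15}}{2}\right)\right) = -2065 + \left(\frac{1338121}{2160} + \frac{i \sqrt{15}}{2}\right) = - \frac{3122279}{2160} + \frac{i \sqrt{15}}{2}$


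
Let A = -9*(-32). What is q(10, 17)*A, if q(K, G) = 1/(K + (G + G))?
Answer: 72/11 ≈ 6.5455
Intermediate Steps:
A = 288
q(K, G) = 1/(K + 2*G)
q(10, 17)*A = 288/(10 + 2*17) = 288/(10 + 34) = 288/44 = (1/44)*288 = 72/11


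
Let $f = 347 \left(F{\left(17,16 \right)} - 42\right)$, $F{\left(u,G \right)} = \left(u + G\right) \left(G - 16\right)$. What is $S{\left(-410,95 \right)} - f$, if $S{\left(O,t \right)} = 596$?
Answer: $15170$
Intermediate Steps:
$F{\left(u,G \right)} = \left(-16 + G\right) \left(G + u\right)$ ($F{\left(u,G \right)} = \left(G + u\right) \left(-16 + G\right) = \left(-16 + G\right) \left(G + u\right)$)
$f = -14574$ ($f = 347 \left(\left(16^{2} - 256 - 272 + 16 \cdot 17\right) - 42\right) = 347 \left(\left(256 - 256 - 272 + 272\right) - 42\right) = 347 \left(0 - 42\right) = 347 \left(-42\right) = -14574$)
$S{\left(-410,95 \right)} - f = 596 - -14574 = 596 + 14574 = 15170$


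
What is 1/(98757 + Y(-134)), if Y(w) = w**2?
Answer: 1/116713 ≈ 8.5680e-6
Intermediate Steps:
1/(98757 + Y(-134)) = 1/(98757 + (-134)**2) = 1/(98757 + 17956) = 1/116713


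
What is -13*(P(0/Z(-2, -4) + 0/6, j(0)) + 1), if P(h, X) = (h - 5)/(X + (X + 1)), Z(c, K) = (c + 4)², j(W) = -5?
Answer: -182/9 ≈ -20.222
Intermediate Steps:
Z(c, K) = (4 + c)²
P(h, X) = (-5 + h)/(1 + 2*X) (P(h, X) = (-5 + h)/(X + (1 + X)) = (-5 + h)/(1 + 2*X))
-13*(P(0/Z(-2, -4) + 0/6, j(0)) + 1) = -13*((-5 + (0/((4 - 2)²) + 0/6))/(1 + 2*(-5)) + 1) = -13*((-5 + (0/(2²) + 0*(⅙)))/(1 - 10) + 1) = -13*((-5 + (0/4 + 0))/(-9) + 1) = -13*(-(-5 + (0*(¼) + 0))/9 + 1) = -13*(-(-5 + (0 + 0))/9 + 1) = -13*(-(-5 + 0)/9 + 1) = -13*(-⅑*(-5) + 1) = -13*(5/9 + 1) = -13*14/9 = -182/9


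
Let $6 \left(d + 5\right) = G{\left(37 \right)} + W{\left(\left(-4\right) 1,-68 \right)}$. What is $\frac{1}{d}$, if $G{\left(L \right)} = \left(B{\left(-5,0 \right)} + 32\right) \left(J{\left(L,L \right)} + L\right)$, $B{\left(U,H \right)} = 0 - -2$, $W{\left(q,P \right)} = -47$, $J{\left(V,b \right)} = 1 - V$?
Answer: $- \frac{6}{43} \approx -0.13953$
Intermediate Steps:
$B{\left(U,H \right)} = 2$ ($B{\left(U,H \right)} = 0 + 2 = 2$)
$G{\left(L \right)} = 34$ ($G{\left(L \right)} = \left(2 + 32\right) \left(\left(1 - L\right) + L\right) = 34 \cdot 1 = 34$)
$d = - \frac{43}{6}$ ($d = -5 + \frac{34 - 47}{6} = -5 + \frac{1}{6} \left(-13\right) = -5 - \frac{13}{6} = - \frac{43}{6} \approx -7.1667$)
$\frac{1}{d} = \frac{1}{- \frac{43}{6}} = - \frac{6}{43}$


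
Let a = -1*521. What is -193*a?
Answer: 100553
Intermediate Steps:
a = -521
-193*a = -193*(-521) = 100553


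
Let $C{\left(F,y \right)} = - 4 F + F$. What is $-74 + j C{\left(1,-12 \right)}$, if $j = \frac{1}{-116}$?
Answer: $- \frac{8581}{116} \approx -73.974$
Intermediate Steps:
$j = - \frac{1}{116} \approx -0.0086207$
$C{\left(F,y \right)} = - 3 F$
$-74 + j C{\left(1,-12 \right)} = -74 - \frac{\left(-3\right) 1}{116} = -74 - - \frac{3}{116} = -74 + \frac{3}{116} = - \frac{8581}{116}$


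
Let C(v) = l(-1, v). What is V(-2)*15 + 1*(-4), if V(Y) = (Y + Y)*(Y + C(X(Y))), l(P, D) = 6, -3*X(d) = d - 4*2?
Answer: -244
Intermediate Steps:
X(d) = 8/3 - d/3 (X(d) = -(d - 4*2)/3 = -(d - 8)/3 = -(-8 + d)/3 = 8/3 - d/3)
C(v) = 6
V(Y) = 2*Y*(6 + Y) (V(Y) = (Y + Y)*(Y + 6) = (2*Y)*(6 + Y) = 2*Y*(6 + Y))
V(-2)*15 + 1*(-4) = (2*(-2)*(6 - 2))*15 + 1*(-4) = (2*(-2)*4)*15 - 4 = -16*15 - 4 = -240 - 4 = -244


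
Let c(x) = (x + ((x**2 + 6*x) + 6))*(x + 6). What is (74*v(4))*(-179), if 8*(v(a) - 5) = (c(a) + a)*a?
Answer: -3404222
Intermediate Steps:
c(x) = (6 + x)*(6 + x**2 + 7*x) (c(x) = (x + (6 + x**2 + 6*x))*(6 + x) = (6 + x**2 + 7*x)*(6 + x) = (6 + x)*(6 + x**2 + 7*x))
v(a) = 5 + a*(36 + a**3 + 13*a**2 + 49*a)/8 (v(a) = 5 + (((36 + a**3 + 13*a**2 + 48*a) + a)*a)/8 = 5 + ((36 + a**3 + 13*a**2 + 49*a)*a)/8 = 5 + (a*(36 + a**3 + 13*a**2 + 49*a))/8 = 5 + a*(36 + a**3 + 13*a**2 + 49*a)/8)
(74*v(4))*(-179) = (74*(5 + (1/8)*4**4 + (9/2)*4 + (13/8)*4**3 + (49/8)*4**2))*(-179) = (74*(5 + (1/8)*256 + 18 + (13/8)*64 + (49/8)*16))*(-179) = (74*(5 + 32 + 18 + 104 + 98))*(-179) = (74*257)*(-179) = 19018*(-179) = -3404222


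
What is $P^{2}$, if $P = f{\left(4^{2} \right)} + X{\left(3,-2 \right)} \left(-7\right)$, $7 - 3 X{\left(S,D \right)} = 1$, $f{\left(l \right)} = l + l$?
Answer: $324$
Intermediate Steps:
$f{\left(l \right)} = 2 l$
$X{\left(S,D \right)} = 2$ ($X{\left(S,D \right)} = \frac{7}{3} - \frac{1}{3} = 2$)
$P = 18$ ($P = 2 \cdot 4^{2} + 2 \left(-7\right) = 2 \cdot 16 - 14 = 32 - 14 = 18$)
$P^{2} = 18^{2} = 324$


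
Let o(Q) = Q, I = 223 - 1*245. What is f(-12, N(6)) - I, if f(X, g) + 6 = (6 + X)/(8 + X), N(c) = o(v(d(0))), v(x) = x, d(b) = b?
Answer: 35/2 ≈ 17.500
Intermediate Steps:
I = -22 (I = 223 - 245 = -22)
N(c) = 0
f(X, g) = -6 + (6 + X)/(8 + X)
f(-12, N(6)) - I = (-42 - 5*(-12))/(8 - 12) - 1*(-22) = (-42 + 60)/(-4) + 22 = -1/4*18 + 22 = -9/2 + 22 = 35/2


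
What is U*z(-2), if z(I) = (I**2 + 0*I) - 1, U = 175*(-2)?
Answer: -1050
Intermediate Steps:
U = -350
z(I) = -1 + I**2 (z(I) = (I**2 + 0) - 1 = I**2 - 1 = -1 + I**2)
U*z(-2) = -350*(-1 + (-2)**2) = -350*(-1 + 4) = -350*3 = -1050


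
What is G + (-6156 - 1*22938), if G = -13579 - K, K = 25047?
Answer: -67720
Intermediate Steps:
G = -38626 (G = -13579 - 1*25047 = -13579 - 25047 = -38626)
G + (-6156 - 1*22938) = -38626 + (-6156 - 1*22938) = -38626 + (-6156 - 22938) = -38626 - 29094 = -67720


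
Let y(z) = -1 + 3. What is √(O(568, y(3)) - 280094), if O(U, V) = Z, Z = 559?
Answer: I*√279535 ≈ 528.71*I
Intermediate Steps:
y(z) = 2
O(U, V) = 559
√(O(568, y(3)) - 280094) = √(559 - 280094) = √(-279535) = I*√279535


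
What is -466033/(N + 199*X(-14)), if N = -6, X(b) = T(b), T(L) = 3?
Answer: -466033/591 ≈ -788.55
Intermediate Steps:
X(b) = 3
-466033/(N + 199*X(-14)) = -466033/(-6 + 199*3) = -466033/(-6 + 597) = -466033/591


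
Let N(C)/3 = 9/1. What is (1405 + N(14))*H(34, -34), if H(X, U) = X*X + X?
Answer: 1704080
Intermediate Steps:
H(X, U) = X + X**2 (H(X, U) = X**2 + X = X + X**2)
N(C) = 27 (N(C) = 3*(9/1) = 3*(9*1) = 3*9 = 27)
(1405 + N(14))*H(34, -34) = (1405 + 27)*(34*(1 + 34)) = 1432*(34*35) = 1432*1190 = 1704080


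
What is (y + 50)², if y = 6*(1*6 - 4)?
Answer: 3844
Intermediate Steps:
y = 12 (y = 6*(6 - 4) = 6*2 = 12)
(y + 50)² = (12 + 50)² = 62² = 3844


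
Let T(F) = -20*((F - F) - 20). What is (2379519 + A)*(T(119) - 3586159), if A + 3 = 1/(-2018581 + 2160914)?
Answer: -1214437949112944211/142333 ≈ -8.5324e+12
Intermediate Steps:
A = -426998/142333 (A = -3 + 1/(-2018581 + 2160914) = -3 + 1/142333 = -426998/142333 ≈ -3.0000)
T(F) = 400 (T(F) = -20*(0 - 20) = -20*(-20) = 400)
(2379519 + A)*(T(119) - 3586159) = (2379519 - 426998/142333)*(400 - 3586159) = (338683650829/142333)*(-3585759) = -1214437949112944211/142333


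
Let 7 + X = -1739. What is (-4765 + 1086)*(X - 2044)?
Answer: 13943410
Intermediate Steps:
X = -1746 (X = -7 - 1739 = -1746)
(-4765 + 1086)*(X - 2044) = (-4765 + 1086)*(-1746 - 2044) = -3679*(-3790) = 13943410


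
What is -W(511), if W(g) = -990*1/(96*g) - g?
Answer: 4178101/8176 ≈ 511.02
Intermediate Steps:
W(g) = -g - 165/(16*g) (W(g) = -990*1/(96*g) - g = -165/(16*g) - g = -g - 165/(16*g))
-W(511) = -(-1*511 - 165/16/511) = -(-511 - 165/16*1/511) = -(-511 - 165/8176) = -1*(-4178101/8176) = 4178101/8176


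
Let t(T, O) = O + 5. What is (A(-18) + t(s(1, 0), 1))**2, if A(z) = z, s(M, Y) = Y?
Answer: 144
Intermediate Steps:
t(T, O) = 5 + O
(A(-18) + t(s(1, 0), 1))**2 = (-18 + (5 + 1))**2 = (-18 + 6)**2 = (-12)**2 = 144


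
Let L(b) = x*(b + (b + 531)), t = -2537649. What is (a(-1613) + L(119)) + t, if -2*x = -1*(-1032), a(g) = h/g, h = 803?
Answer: -4733273492/1613 ≈ -2.9345e+6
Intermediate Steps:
a(g) = 803/g
x = -516 (x = -(-1)*(-1032)/2 = -½*1032 = -516)
L(b) = -273996 - 1032*b (L(b) = -516*(b + (b + 531)) = -516*(b + (531 + b)) = -516*(531 + 2*b) = -273996 - 1032*b)
(a(-1613) + L(119)) + t = (803/(-1613) + (-273996 - 1032*119)) - 2537649 = (803*(-1/1613) + (-273996 - 122808)) - 2537649 = (-803/1613 - 396804) - 2537649 = -640045655/1613 - 2537649 = -4733273492/1613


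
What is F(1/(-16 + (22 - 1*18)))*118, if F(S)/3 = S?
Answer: -59/2 ≈ -29.500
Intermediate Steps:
F(S) = 3*S
F(1/(-16 + (22 - 1*18)))*118 = (3/(-16 + (22 - 1*18)))*118 = (3/(-16 + (22 - 18)))*118 = (3/(-16 + 4))*118 = (3/(-12))*118 = (3*(-1/12))*118 = -¼*118 = -59/2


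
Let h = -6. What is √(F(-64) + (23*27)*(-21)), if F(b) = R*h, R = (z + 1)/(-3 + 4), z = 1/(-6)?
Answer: I*√13046 ≈ 114.22*I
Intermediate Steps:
z = -⅙ ≈ -0.16667
R = ⅚ (R = (-⅙ + 1)/(-3 + 4) = (⅚)/1 = (⅚)*1 = ⅚ ≈ 0.83333)
F(b) = -5 (F(b) = (⅚)*(-6) = -5)
√(F(-64) + (23*27)*(-21)) = √(-5 + (23*27)*(-21)) = √(-5 + 621*(-21)) = √(-5 - 13041) = √(-13046) = I*√13046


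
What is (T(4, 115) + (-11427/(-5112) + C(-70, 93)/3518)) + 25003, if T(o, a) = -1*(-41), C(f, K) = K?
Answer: 75072062051/2997336 ≈ 25046.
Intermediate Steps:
T(o, a) = 41
(T(4, 115) + (-11427/(-5112) + C(-70, 93)/3518)) + 25003 = (41 + (-11427/(-5112) + 93/3518)) + 25003 = (41 + (-11427*(-1/5112) + 93*(1/3518))) + 25003 = (41 + (3809/1704 + 93/3518)) + 25003 = (41 + 6779267/2997336) + 25003 = 129670043/2997336 + 25003 = 75072062051/2997336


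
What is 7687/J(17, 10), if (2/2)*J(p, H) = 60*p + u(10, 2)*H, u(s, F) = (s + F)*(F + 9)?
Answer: 7687/2340 ≈ 3.2850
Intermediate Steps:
u(s, F) = (9 + F)*(F + s) (u(s, F) = (F + s)*(9 + F) = (9 + F)*(F + s))
J(p, H) = 60*p + 132*H (J(p, H) = 60*p + (2**2 + 9*2 + 9*10 + 2*10)*H = 60*p + (4 + 18 + 90 + 20)*H = 60*p + 132*H)
7687/J(17, 10) = 7687/(60*17 + 132*10) = 7687/(1020 + 1320) = 7687/2340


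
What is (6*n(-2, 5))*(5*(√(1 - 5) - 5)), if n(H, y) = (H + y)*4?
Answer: -1800 + 720*I ≈ -1800.0 + 720.0*I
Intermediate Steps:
n(H, y) = 4*H + 4*y
(6*n(-2, 5))*(5*(√(1 - 5) - 5)) = (6*(4*(-2) + 4*5))*(5*(√(1 - 5) - 5)) = (6*(-8 + 20))*(5*(√(-4) - 5)) = (6*12)*(5*(2*I - 5)) = 72*(5*(-5 + 2*I)) = 72*(-25 + 10*I) = -1800 + 720*I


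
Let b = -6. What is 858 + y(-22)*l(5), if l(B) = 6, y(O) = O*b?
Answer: 1650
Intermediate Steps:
y(O) = -6*O (y(O) = O*(-6) = -6*O)
858 + y(-22)*l(5) = 858 - 6*(-22)*6 = 858 + 132*6 = 858 + 792 = 1650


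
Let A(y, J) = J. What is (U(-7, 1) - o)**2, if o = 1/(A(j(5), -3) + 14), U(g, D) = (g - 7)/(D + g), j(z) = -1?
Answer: 5476/1089 ≈ 5.0285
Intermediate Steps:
U(g, D) = (-7 + g)/(D + g)
o = 1/11 (o = 1/(-3 + 14) = 1/11 ≈ 0.090909)
(U(-7, 1) - o)**2 = ((-7 - 7)/(1 - 7) - 1*1/11)**2 = (-14/(-6) - 1/11)**2 = (-1/6*(-14) - 1/11)**2 = (7/3 - 1/11)**2 = (74/33)**2 = 5476/1089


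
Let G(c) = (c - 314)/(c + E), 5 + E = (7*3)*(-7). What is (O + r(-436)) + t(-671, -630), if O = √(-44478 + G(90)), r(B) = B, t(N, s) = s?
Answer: -1066 + I*√42739886/31 ≈ -1066.0 + 210.89*I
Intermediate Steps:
E = -152 (E = -5 + (7*3)*(-7) = -5 + 21*(-7) = -5 - 147 = -152)
G(c) = (-314 + c)/(-152 + c) (G(c) = (c - 314)/(c - 152) = (-314 + c)/(-152 + c))
O = I*√42739886/31 (O = √(-44478 + (-314 + 90)/(-152 + 90)) = √(-44478 - 224/(-62)) = √(-44478 - 1/62*(-224)) = √(-44478 + 112/31) = √(-1378706/31) = I*√42739886/31 ≈ 210.89*I)
(O + r(-436)) + t(-671, -630) = (I*√42739886/31 - 436) - 630 = (-436 + I*√42739886/31) - 630 = -1066 + I*√42739886/31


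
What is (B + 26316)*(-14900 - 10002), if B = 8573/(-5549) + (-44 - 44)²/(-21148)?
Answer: -19224125848344886/29337563 ≈ -6.5527e+8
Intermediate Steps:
B = -56068315/29337563 (B = 8573*(-1/5549) + (-88)²*(-1/21148) = -8573/5549 + 7744*(-1/21148) = -8573/5549 - 1936/5287 = -56068315/29337563 ≈ -1.9111)
(B + 26316)*(-14900 - 10002) = (-56068315/29337563 + 26316)*(-14900 - 10002) = (771991239593/29337563)*(-24902) = -19224125848344886/29337563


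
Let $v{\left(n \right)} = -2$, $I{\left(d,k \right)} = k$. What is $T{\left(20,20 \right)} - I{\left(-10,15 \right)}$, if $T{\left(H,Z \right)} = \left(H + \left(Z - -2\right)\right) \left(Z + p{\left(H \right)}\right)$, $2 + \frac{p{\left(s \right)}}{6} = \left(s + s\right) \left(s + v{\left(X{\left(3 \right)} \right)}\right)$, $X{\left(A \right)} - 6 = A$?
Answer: $181761$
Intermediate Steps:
$X{\left(A \right)} = 6 + A$
$p{\left(s \right)} = -12 + 12 s \left(-2 + s\right)$ ($p{\left(s \right)} = -12 + 6 \left(s + s\right) \left(s - 2\right) = -12 + 6 \cdot 2 s \left(-2 + s\right) = -12 + 12 s \left(-2 + s\right)$)
$T{\left(H,Z \right)} = \left(2 + H + Z\right) \left(-12 + Z - 24 H + 12 H^{2}\right)$ ($T{\left(H,Z \right)} = \left(H + \left(Z - -2\right)\right) \left(Z - \left(12 - 12 H^{2} + 24 H\right)\right) = \left(H + \left(Z + 2\right)\right) \left(-12 + Z - 24 H + 12 H^{2}\right) = \left(H + \left(2 + Z\right)\right) \left(-12 + Z - 24 H + 12 H^{2}\right) = \left(2 + H + Z\right) \left(-12 + Z - 24 H + 12 H^{2}\right)$)
$T{\left(20,20 \right)} - I{\left(-10,15 \right)} = \left(-24 + 20^{2} - 1200 - 200 + 12 \cdot 20^{3} - 460 \cdot 20 + 12 \cdot 20 \cdot 20^{2}\right) - 15 = \left(-24 + 400 - 1200 - 200 + 12 \cdot 8000 - 9200 + 12 \cdot 20 \cdot 400\right) - 15 = \left(-24 + 400 - 1200 - 200 + 96000 - 9200 + 96000\right) - 15 = 181776 - 15 = 181761$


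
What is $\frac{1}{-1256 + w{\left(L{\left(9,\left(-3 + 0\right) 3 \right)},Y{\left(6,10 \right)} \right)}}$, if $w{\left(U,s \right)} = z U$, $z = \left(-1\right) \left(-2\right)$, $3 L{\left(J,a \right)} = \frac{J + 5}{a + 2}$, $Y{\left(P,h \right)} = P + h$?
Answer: $- \frac{3}{3772} \approx -0.00079533$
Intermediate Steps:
$L{\left(J,a \right)} = \frac{5 + J}{3 \left(2 + a\right)}$ ($L{\left(J,a \right)} = \frac{\left(J + 5\right) \frac{1}{a + 2}}{3} = \frac{\left(5 + J\right) \frac{1}{2 + a}}{3} = \frac{\frac{1}{2 + a} \left(5 + J\right)}{3} = \frac{5 + J}{3 \left(2 + a\right)}$)
$z = 2$
$w{\left(U,s \right)} = 2 U$
$\frac{1}{-1256 + w{\left(L{\left(9,\left(-3 + 0\right) 3 \right)},Y{\left(6,10 \right)} \right)}} = \frac{1}{-1256 + 2 \frac{5 + 9}{3 \left(2 + \left(-3 + 0\right) 3\right)}} = \frac{1}{-1256 + 2 \cdot \frac{1}{3} \frac{1}{2 - 9} \cdot 14} = \frac{1}{-1256 + 2 \cdot \frac{1}{3} \frac{1}{-7} \cdot 14} = \frac{1}{-1256 + 2 \cdot \frac{1}{3} \left(- \frac{1}{7}\right) 14} = \frac{1}{-1256 + 2 \left(- \frac{2}{3}\right)} = \frac{1}{-1256 - \frac{4}{3}} = \frac{1}{- \frac{3772}{3}} = - \frac{3}{3772}$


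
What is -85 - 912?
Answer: -997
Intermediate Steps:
-85 - 912 = -997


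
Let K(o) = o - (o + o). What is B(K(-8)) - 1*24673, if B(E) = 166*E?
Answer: -23345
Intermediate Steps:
K(o) = -o (K(o) = o - 2*o = -o)
B(K(-8)) - 1*24673 = 166*(-1*(-8)) - 1*24673 = 166*8 - 24673 = 1328 - 24673 = -23345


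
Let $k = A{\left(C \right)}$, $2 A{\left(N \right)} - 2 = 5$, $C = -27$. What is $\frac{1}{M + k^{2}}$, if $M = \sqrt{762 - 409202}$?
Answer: $\frac{196}{6537441} - \frac{32 i \sqrt{102110}}{6537441} \approx 2.9981 \cdot 10^{-5} - 0.0015641 i$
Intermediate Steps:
$A{\left(N \right)} = \frac{7}{2}$ ($A{\left(N \right)} = 1 + \frac{1}{2} \cdot 5 = 1 + \frac{5}{2} = \frac{7}{2}$)
$M = 2 i \sqrt{102110}$ ($M = \sqrt{-408440} = 2 i \sqrt{102110} \approx 639.09 i$)
$k = \frac{7}{2} \approx 3.5$
$\frac{1}{M + k^{2}} = \frac{1}{2 i \sqrt{102110} + \left(\frac{7}{2}\right)^{2}} = \frac{1}{2 i \sqrt{102110} + \frac{49}{4}} = \frac{1}{\frac{49}{4} + 2 i \sqrt{102110}}$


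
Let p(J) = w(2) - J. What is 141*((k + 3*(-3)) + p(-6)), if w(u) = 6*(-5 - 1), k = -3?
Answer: -5922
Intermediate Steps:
w(u) = -36 (w(u) = 6*(-6) = -36)
p(J) = -36 - J
141*((k + 3*(-3)) + p(-6)) = 141*((-3 + 3*(-3)) + (-36 - 1*(-6))) = 141*((-3 - 9) + (-36 + 6)) = 141*(-12 - 30) = 141*(-42) = -5922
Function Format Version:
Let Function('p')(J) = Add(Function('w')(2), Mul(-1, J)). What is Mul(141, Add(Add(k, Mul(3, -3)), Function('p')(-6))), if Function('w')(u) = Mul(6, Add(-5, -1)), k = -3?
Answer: -5922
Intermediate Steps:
Function('w')(u) = -36 (Function('w')(u) = Mul(6, -6) = -36)
Function('p')(J) = Add(-36, Mul(-1, J))
Mul(141, Add(Add(k, Mul(3, -3)), Function('p')(-6))) = Mul(141, Add(Add(-3, Mul(3, -3)), Add(-36, Mul(-1, -6)))) = Mul(141, Add(Add(-3, -9), Add(-36, 6))) = Mul(141, Add(-12, -30)) = Mul(141, -42) = -5922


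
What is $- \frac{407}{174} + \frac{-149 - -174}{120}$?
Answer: $- \frac{1483}{696} \approx -2.1307$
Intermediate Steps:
$- \frac{407}{174} + \frac{-149 - -174}{120} = \left(-407\right) \frac{1}{174} + \left(-149 + 174\right) \frac{1}{120} = - \frac{407}{174} + 25 \cdot \frac{1}{120} = - \frac{407}{174} + \frac{5}{24} = - \frac{1483}{696}$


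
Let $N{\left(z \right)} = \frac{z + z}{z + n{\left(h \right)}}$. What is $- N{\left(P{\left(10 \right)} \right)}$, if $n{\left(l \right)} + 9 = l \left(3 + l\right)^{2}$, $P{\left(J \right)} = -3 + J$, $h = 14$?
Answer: $- \frac{7}{2022} \approx -0.0034619$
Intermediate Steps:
$n{\left(l \right)} = -9 + l \left(3 + l\right)^{2}$
$N{\left(z \right)} = \frac{2 z}{4037 + z}$ ($N{\left(z \right)} = \frac{z + z}{z - \left(9 - 14 \left(3 + 14\right)^{2}\right)} = \frac{2 z}{z - \left(9 - 14 \cdot 17^{2}\right)} = \frac{2 z}{z + \left(-9 + 14 \cdot 289\right)} = \frac{2 z}{z + \left(-9 + 4046\right)} = \frac{2 z}{z + 4037} = \frac{2 z}{4037 + z}$)
$- N{\left(P{\left(10 \right)} \right)} = - \frac{2 \left(-3 + 10\right)}{4037 + \left(-3 + 10\right)} = - \frac{2 \cdot 7}{4037 + 7} = - \frac{2 \cdot 7}{4044} = \left(-1\right) \frac{7}{2022} = - \frac{7}{2022}$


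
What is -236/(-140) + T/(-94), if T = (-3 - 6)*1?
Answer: 5861/3290 ≈ 1.7815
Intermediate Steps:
T = -9 (T = -9*1 = -9)
-236/(-140) + T/(-94) = -236/(-140) - 9/(-94) = -236*(-1/140) - 9*(-1/94) = 59/35 + 9/94 = 5861/3290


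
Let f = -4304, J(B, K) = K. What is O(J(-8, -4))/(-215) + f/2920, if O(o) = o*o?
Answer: -24302/15695 ≈ -1.5484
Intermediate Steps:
O(o) = o²
O(J(-8, -4))/(-215) + f/2920 = (-4)²/(-215) - 4304/2920 = 16*(-1/215) - 4304*1/2920 = -16/215 - 538/365 = -24302/15695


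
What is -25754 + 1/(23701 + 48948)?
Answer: -1871002345/72649 ≈ -25754.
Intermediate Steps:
-25754 + 1/(23701 + 48948) = -25754 + 1/72649 = -1871002345/72649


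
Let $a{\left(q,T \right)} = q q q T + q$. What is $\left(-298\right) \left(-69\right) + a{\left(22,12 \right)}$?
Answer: $148360$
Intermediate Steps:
$a{\left(q,T \right)} = q + T q^{3}$ ($a{\left(q,T \right)} = q^{2} q T + q = q^{3} T + q = T q^{3} + q = q + T q^{3}$)
$\left(-298\right) \left(-69\right) + a{\left(22,12 \right)} = \left(-298\right) \left(-69\right) + \left(22 + 12 \cdot 22^{3}\right) = 20562 + \left(22 + 12 \cdot 10648\right) = 20562 + \left(22 + 127776\right) = 20562 + 127798 = 148360$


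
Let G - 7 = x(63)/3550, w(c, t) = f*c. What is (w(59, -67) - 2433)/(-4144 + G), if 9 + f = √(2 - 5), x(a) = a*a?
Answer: 3507400/4894127 - 209450*I*√3/14682381 ≈ 0.71665 - 0.024708*I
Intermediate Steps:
x(a) = a²
f = -9 + I*√3 (f = -9 + √(2 - 5) = -9 + √(-3) = -9 + I*√3 ≈ -9.0 + 1.732*I)
w(c, t) = c*(-9 + I*√3) (w(c, t) = (-9 + I*√3)*c = c*(-9 + I*√3))
G = 28819/3550 (G = 7 + 63²/3550 = 7 + 3969*(1/3550) = 7 + 3969/3550 = 28819/3550 ≈ 8.1180)
(w(59, -67) - 2433)/(-4144 + G) = (59*(-9 + I*√3) - 2433)/(-4144 + 28819/3550) = ((-531 + 59*I*√3) - 2433)/(-14682381/3550) = (-2964 + 59*I*√3)*(-3550/14682381) = 3507400/4894127 - 209450*I*√3/14682381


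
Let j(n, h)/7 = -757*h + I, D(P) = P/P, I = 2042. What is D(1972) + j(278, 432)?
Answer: -2274873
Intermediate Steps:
D(P) = 1
j(n, h) = 14294 - 5299*h (j(n, h) = 7*(-757*h + 2042) = 7*(2042 - 757*h) = 14294 - 5299*h)
D(1972) + j(278, 432) = 1 + (14294 - 5299*432) = 1 + (14294 - 2289168) = 1 - 2274874 = -2274873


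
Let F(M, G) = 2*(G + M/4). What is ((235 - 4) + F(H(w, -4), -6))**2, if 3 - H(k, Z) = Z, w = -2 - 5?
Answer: 198025/4 ≈ 49506.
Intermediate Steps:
w = -7
H(k, Z) = 3 - Z
F(M, G) = M/2 + 2*G (F(M, G) = 2*(G + M*(1/4)) = 2*(G + M/4) = M/2 + 2*G)
((235 - 4) + F(H(w, -4), -6))**2 = ((235 - 4) + ((3 - 1*(-4))/2 + 2*(-6)))**2 = (231 + ((3 + 4)/2 - 12))**2 = (231 + ((1/2)*7 - 12))**2 = (231 + (7/2 - 12))**2 = (231 - 17/2)**2 = (445/2)**2 = 198025/4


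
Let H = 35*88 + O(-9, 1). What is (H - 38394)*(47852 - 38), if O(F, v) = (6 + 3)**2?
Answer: -1684630662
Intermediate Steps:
O(F, v) = 81 (O(F, v) = 9**2 = 81)
H = 3161 (H = 35*88 + 81 = 3080 + 81 = 3161)
(H - 38394)*(47852 - 38) = (3161 - 38394)*(47852 - 38) = -35233*47814 = -1684630662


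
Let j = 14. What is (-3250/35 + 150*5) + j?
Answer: 4698/7 ≈ 671.14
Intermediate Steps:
(-3250/35 + 150*5) + j = (-3250/35 + 150*5) + 14 = (-3250*1/35 + 750) + 14 = (-650/7 + 750) + 14 = 4600/7 + 14 = 4698/7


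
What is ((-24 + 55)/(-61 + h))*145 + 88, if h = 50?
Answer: -3527/11 ≈ -320.64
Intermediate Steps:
((-24 + 55)/(-61 + h))*145 + 88 = ((-24 + 55)/(-61 + 50))*145 + 88 = (31/(-11))*145 + 88 = (31*(-1/11))*145 + 88 = -31/11*145 + 88 = -4495/11 + 88 = -3527/11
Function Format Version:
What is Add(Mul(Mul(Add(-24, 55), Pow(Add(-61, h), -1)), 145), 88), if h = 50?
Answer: Rational(-3527, 11) ≈ -320.64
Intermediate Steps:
Add(Mul(Mul(Add(-24, 55), Pow(Add(-61, h), -1)), 145), 88) = Add(Mul(Mul(Add(-24, 55), Pow(Add(-61, 50), -1)), 145), 88) = Add(Mul(Mul(31, Pow(-11, -1)), 145), 88) = Add(Mul(Mul(31, Rational(-1, 11)), 145), 88) = Add(Mul(Rational(-31, 11), 145), 88) = Add(Rational(-4495, 11), 88) = Rational(-3527, 11)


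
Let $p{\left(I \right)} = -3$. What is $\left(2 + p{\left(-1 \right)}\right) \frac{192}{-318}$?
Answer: $\frac{32}{53} \approx 0.60377$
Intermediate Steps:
$\left(2 + p{\left(-1 \right)}\right) \frac{192}{-318} = \left(2 - 3\right) \frac{192}{-318} = - \frac{192 \left(-1\right)}{318} = \left(-1\right) \left(- \frac{32}{53}\right) = \frac{32}{53}$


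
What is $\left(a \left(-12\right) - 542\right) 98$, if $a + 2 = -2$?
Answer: $-48412$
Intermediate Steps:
$a = -4$ ($a = -2 - 2 = -4$)
$\left(a \left(-12\right) - 542\right) 98 = \left(\left(-4\right) \left(-12\right) - 542\right) 98 = \left(48 - 542\right) 98 = \left(-494\right) 98 = -48412$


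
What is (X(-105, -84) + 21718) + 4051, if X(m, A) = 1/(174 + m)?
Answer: 1778062/69 ≈ 25769.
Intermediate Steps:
(X(-105, -84) + 21718) + 4051 = (1/(174 - 105) + 21718) + 4051 = (1/69 + 21718) + 4051 = 1498543/69 + 4051 = 1778062/69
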